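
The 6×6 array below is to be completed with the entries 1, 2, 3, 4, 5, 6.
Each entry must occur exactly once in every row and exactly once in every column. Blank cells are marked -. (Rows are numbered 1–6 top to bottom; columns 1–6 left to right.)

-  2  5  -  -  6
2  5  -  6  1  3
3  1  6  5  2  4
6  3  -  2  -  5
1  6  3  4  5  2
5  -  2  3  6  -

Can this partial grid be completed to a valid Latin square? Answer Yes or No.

No row or column among the givens repeats a symbol, and propagating forced cells runs into no contradiction.
One valid completion exists (for instance, 4 2 5 1 3 6 / 2 5 4 6 1 3 / 3 1 6 5 2 4 / 6 3 1 2 4 5 / 1 6 3 4 5 2 / 5 4 2 3 6 1).

Yes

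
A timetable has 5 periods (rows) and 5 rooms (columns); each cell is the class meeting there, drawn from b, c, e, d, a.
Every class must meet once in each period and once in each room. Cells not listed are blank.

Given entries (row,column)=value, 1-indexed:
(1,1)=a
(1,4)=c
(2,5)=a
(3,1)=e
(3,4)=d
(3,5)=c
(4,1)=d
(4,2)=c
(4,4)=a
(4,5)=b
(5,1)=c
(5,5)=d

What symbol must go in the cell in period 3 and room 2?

Period 1, room 5: period 1 has {c, a} and room 5 has {b, c, d, a}, leaving only e.
Period 2, room 1: period 2 has {a} and room 1 has {c, e, d, a}, leaving only b.
Period 2, room 4: period 2 has {b, a} and room 4 has {c, d, a}, leaving only e.
Period 2, room 2: period 2 has {b, e, a} and room 2 has {c}, leaving only d.
Period 1, room 2: period 1 has {c, e, a} and room 2 has {c, d}, leaving only b.
Period 3 already has {c, e, d} and room 2 already has {b, c, d}, so period 3, room 2 must be a.

a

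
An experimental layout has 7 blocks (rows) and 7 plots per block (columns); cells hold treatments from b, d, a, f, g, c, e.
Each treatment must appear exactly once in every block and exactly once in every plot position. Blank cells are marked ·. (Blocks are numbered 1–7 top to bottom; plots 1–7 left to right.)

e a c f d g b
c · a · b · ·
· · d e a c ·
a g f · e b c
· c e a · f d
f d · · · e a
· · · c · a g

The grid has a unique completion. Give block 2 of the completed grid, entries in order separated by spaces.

c f a g b d e

Block 2, plot 6: block 2 has {b, a, c} and plot 6 has {b, a, f, g, c, e}, leaving only d.
Block 2, plot 4: block 2 has {b, d, a, c} and plot 4 has {a, f, c, e}, leaving only g.
Block 3, plot 7: block 3 has {d, a, c, e} and plot 7 has {b, d, a, g, c}, leaving only f.
Block 2, plot 7: block 2 has {b, d, a, g, c} and plot 7 has {b, d, a, f, g, c}, leaving only e.
Block 2, plot 2: block 2 has {b, d, a, g, c, e} and plot 2 has {d, a, g, c}, leaving only f.
So block 2 reads: c f a g b d e.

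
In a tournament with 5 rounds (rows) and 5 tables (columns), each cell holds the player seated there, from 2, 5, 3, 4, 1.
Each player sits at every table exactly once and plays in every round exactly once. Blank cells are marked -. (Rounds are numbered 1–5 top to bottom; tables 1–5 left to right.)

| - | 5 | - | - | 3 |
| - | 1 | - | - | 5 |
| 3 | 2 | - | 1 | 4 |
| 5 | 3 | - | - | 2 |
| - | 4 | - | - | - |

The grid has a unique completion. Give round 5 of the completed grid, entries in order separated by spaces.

Round 5, table 5: round 5 has {4} and table 5 has {2, 5, 3, 4}, leaving only 1.
Round 5, table 1: round 5 has {4, 1} and table 1 has {5, 3}, leaving only 2.
Round 2, table 1: round 2 has {5, 1} and table 1 has {2, 5, 3}, leaving only 4.
Round 1, table 1: round 1 has {5, 3} and table 1 has {2, 5, 3, 4}, leaving only 1.
Round 3, table 3: round 3 has {2, 3, 4, 1} and table 3 has {}, leaving only 5.
Round 5, table 3: round 5 has {2, 4, 1} and table 3 has {5}, leaving only 3.
Round 5, table 4: round 5 has {2, 3, 4, 1} and table 4 has {1}, leaving only 5.
So round 5 reads: 2 4 3 5 1.

2 4 3 5 1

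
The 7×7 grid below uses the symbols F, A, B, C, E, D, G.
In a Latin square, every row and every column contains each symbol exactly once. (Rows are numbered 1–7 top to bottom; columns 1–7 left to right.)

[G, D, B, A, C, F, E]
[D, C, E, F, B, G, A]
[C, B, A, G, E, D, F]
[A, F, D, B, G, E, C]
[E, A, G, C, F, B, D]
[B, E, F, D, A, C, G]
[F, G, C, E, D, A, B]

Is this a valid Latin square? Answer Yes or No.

Yes

Each row is a permutation of the 7 symbols, and so is each column.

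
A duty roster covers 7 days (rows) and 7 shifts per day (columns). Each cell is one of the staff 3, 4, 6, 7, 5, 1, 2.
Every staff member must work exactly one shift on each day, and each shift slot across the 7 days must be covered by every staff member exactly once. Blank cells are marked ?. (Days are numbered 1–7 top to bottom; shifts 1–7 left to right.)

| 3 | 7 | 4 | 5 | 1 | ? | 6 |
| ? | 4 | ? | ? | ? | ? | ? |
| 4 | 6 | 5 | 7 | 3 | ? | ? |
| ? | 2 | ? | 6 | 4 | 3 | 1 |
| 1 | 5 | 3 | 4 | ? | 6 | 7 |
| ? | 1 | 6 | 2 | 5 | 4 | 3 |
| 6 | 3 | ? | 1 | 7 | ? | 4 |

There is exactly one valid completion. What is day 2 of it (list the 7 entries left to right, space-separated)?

Day 2, shift 4: day 2 has {4} and shift 4 has {4, 6, 7, 5, 1, 2}, leaving only 3.
Day 1, shift 6: day 1 has {3, 4, 6, 7, 5, 1} and shift 6 has {3, 4, 6}, leaving only 2.
Day 3, shift 6: day 3 has {3, 4, 6, 7, 5} and shift 6 has {3, 4, 6, 2}, leaving only 1.
Day 3, shift 7: day 3 has {3, 4, 6, 7, 5, 1} and shift 7 has {3, 4, 6, 7, 1}, leaving only 2.
Day 2, shift 7: day 2 has {3, 4} and shift 7 has {3, 4, 6, 7, 1, 2}, leaving only 5.
Day 2, shift 6: day 2 has {3, 4, 5} and shift 6 has {3, 4, 6, 1, 2}, leaving only 7.
Day 2, shift 1: day 2 has {3, 4, 7, 5} and shift 1 has {3, 4, 6, 1}, leaving only 2.
Day 2, shift 3: day 2 has {3, 4, 7, 5, 2} and shift 3 has {3, 4, 6, 5}, leaving only 1.
Day 2, shift 5: day 2 has {3, 4, 7, 5, 1, 2} and shift 5 has {3, 4, 7, 5, 1}, leaving only 6.
So day 2 reads: 2 4 1 3 6 7 5.

2 4 1 3 6 7 5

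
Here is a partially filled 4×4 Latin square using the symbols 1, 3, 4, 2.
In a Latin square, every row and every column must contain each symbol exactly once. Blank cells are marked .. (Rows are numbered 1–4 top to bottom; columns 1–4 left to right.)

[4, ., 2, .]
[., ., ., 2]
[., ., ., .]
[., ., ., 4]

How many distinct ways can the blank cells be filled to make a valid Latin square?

Row 1, column 2: eliminating its row and column leaves {1, 3}.
Row 1, column 4: eliminating its row and column leaves {1, 3}.
Row 2, column 1: eliminating its row and column leaves {1, 3}.
Row 2, column 2: eliminating its row and column leaves {1, 3, 4}.
Row 2, column 3: eliminating its row and column leaves {1, 3, 4}.
Row 3, column 1: eliminating its row and column leaves {1, 3, 2}.
Row 3, column 2: eliminating its row and column leaves {1, 3, 4, 2}.
Row 3, column 3: eliminating its row and column leaves {1, 3, 4}.
Row 3, column 4: eliminating its row and column leaves {1, 3}.
Row 4, column 1: eliminating its row and column leaves {1, 3, 2}.
Row 4, column 2: eliminating its row and column leaves {1, 3, 2}.
Row 4, column 3: eliminating its row and column leaves {1, 3}.
Enumerating the assignments across these blanks that avoid any row or column repeat gives 8 completions.

8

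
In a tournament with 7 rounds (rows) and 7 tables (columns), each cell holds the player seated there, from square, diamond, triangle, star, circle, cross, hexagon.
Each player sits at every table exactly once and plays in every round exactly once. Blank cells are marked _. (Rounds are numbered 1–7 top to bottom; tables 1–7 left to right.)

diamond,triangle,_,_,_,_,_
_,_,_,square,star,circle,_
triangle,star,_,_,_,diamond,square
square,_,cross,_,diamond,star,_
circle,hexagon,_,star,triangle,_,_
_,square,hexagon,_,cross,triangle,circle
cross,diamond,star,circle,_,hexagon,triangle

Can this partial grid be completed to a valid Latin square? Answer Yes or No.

Yes

No round or table among the givens repeats a symbol, and propagating forced cells runs into no contradiction.
One valid completion exists (for instance, diamond triangle square hexagon circle cross star / hexagon cross triangle square star circle diamond / triangle star circle cross hexagon diamond square / square circle cross triangle diamond star hexagon / circle hexagon diamond star triangle square cross / star square hexagon diamond cross triangle circle / cross diamond star circle square hexagon triangle).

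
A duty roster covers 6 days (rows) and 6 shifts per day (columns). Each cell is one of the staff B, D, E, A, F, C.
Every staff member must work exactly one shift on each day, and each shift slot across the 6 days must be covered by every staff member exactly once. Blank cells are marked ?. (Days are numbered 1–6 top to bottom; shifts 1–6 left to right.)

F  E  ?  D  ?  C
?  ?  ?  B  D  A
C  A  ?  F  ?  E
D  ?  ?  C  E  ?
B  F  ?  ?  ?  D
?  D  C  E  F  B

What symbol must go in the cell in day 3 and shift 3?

D

Day 2, shift 1: day 2 has {B, D, A} and shift 1 has {B, D, F, C}, leaving only E.
Day 2, shift 2: day 2 has {B, D, E, A} and shift 2 has {D, E, A, F}, leaving only C.
Day 2, shift 3: day 2 has {B, D, E, A, C} and shift 3 has {C}, leaving only F.
Day 3, shift 5: day 3 has {E, A, F, C} and shift 5 has {D, E, F}, leaving only B.
Day 3 already has {B, E, A, F, C} and shift 3 already has {F, C}, so day 3, shift 3 must be D.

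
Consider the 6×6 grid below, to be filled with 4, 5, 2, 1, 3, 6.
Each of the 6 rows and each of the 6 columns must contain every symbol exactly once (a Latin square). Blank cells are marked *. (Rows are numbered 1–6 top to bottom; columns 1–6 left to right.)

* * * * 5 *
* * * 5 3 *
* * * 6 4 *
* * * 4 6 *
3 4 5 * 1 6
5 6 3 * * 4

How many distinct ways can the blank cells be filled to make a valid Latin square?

Row 1, column 1: eliminating its row and column leaves {4, 2, 1, 6}.
Row 1, column 2: eliminating its row and column leaves {2, 1, 3}.
Row 1, column 3: eliminating its row and column leaves {4, 2, 1, 6}.
Row 1, column 4: eliminating its row and column leaves {2, 1, 3}.
Row 1, column 6: eliminating its row and column leaves {2, 1, 3}.
Row 2, column 1: eliminating its row and column leaves {4, 2, 1, 6}.
Row 2, column 2: eliminating its row and column leaves {2, 1}.
Row 2, column 3: eliminating its row and column leaves {4, 2, 1, 6}.
Row 2, column 6: eliminating its row and column leaves {2, 1}.
Row 3, column 1: eliminating its row and column leaves {2, 1}.
Row 3, column 2: eliminating its row and column leaves {5, 2, 1, 3}.
Row 3, column 3: eliminating its row and column leaves {2, 1}.
Row 3, column 6: eliminating its row and column leaves {5, 2, 1, 3}.
Row 4, column 1: eliminating its row and column leaves {2, 1}.
Row 4, column 2: eliminating its row and column leaves {5, 2, 1, 3}.
Row 4, column 3: eliminating its row and column leaves {2, 1}.
Row 4, column 6: eliminating its row and column leaves {5, 2, 1, 3}.
Row 5, column 4: eliminating its row and column leaves {2}.
Row 6, column 4: eliminating its row and column leaves {2, 1}.
Row 6, column 5: eliminating its row and column leaves {2}.
Enumerating the assignments across these blanks that avoid any row or column repeat gives 16 completions.

16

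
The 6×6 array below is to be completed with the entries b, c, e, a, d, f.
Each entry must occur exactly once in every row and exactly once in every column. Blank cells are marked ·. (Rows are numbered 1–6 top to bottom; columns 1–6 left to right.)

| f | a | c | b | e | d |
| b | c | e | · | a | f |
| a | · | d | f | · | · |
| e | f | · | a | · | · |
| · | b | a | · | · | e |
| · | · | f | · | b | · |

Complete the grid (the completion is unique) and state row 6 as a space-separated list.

Row 2, column 4: row 2 has {b, c, e, a, f} and column 4 has {b, a, f}, leaving only d.
Row 3, column 2: row 3 has {a, d, f} and column 2 has {b, c, a, f}, leaving only e.
Row 6, column 2: row 6 has {b, f} and column 2 has {b, c, e, a, f}, leaving only d.
Row 6, column 1: row 6 has {b, d, f} and column 1 has {b, e, a, f}, leaving only c.
Row 6, column 4: row 6 has {b, c, d, f} and column 4 has {b, a, d, f}, leaving only e.
Row 6, column 6: row 6 has {b, c, e, d, f} and column 6 has {e, d, f}, leaving only a.
So row 6 reads: c d f e b a.

c d f e b a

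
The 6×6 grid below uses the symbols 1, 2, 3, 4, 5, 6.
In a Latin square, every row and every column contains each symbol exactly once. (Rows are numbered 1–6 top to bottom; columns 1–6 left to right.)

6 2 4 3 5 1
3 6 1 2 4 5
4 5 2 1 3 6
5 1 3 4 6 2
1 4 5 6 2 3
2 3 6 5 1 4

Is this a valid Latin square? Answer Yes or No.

Yes

Each row is a permutation of the 6 symbols, and so is each column.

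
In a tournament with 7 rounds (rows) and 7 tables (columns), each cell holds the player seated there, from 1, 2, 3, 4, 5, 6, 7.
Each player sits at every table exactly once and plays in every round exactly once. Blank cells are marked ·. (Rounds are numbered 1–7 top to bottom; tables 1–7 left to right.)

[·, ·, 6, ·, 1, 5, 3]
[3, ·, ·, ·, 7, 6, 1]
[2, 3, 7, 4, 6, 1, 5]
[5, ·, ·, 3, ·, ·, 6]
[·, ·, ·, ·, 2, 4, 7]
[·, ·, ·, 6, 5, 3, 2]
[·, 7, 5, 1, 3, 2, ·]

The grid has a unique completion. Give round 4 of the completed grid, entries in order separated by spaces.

Round 4, table 5: round 4 has {3, 5, 6} and table 5 has {1, 2, 3, 5, 6, 7}, leaving only 4.
Round 4, table 6: round 4 has {3, 4, 5, 6} and table 6 has {1, 2, 3, 4, 5, 6}, leaving only 7.
Round 5, table 4: round 5 has {2, 4, 7} and table 4 has {1, 3, 4, 6}, leaving only 5.
Round 2, table 4: round 2 has {1, 3, 6, 7} and table 4 has {1, 3, 4, 5, 6}, leaving only 2.
Round 1, table 4: round 1 has {1, 3, 5, 6} and table 4 has {1, 2, 3, 4, 5, 6}, leaving only 7.
Round 1, table 1: round 1 has {1, 3, 5, 6, 7} and table 1 has {2, 3, 5}, leaving only 4.
Round 1, table 2: round 1 has {1, 3, 4, 5, 6, 7} and table 2 has {3, 7}, leaving only 2.
Round 4, table 2: round 4 has {3, 4, 5, 6, 7} and table 2 has {2, 3, 7}, leaving only 1.
Round 4, table 3: round 4 has {1, 3, 4, 5, 6, 7} and table 3 has {5, 6, 7}, leaving only 2.
So round 4 reads: 5 1 2 3 4 7 6.

5 1 2 3 4 7 6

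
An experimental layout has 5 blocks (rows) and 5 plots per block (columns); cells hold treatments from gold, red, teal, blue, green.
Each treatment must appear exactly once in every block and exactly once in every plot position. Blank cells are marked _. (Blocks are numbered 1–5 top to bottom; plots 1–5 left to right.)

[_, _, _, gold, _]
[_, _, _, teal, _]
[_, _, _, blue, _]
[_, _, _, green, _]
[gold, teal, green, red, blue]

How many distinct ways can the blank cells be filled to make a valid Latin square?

Block 1, plot 1: eliminating its block and plot leaves {red, teal, blue, green}.
Block 1, plot 2: eliminating its block and plot leaves {red, blue, green}.
Block 1, plot 3: eliminating its block and plot leaves {red, teal, blue}.
Block 1, plot 5: eliminating its block and plot leaves {red, teal, green}.
Block 2, plot 1: eliminating its block and plot leaves {red, blue, green}.
Block 2, plot 2: eliminating its block and plot leaves {gold, red, blue, green}.
Block 2, plot 3: eliminating its block and plot leaves {gold, red, blue}.
Block 2, plot 5: eliminating its block and plot leaves {gold, red, green}.
Block 3, plot 1: eliminating its block and plot leaves {red, teal, green}.
Block 3, plot 2: eliminating its block and plot leaves {gold, red, green}.
Block 3, plot 3: eliminating its block and plot leaves {gold, red, teal}.
Block 3, plot 5: eliminating its block and plot leaves {gold, red, teal, green}.
Block 4, plot 1: eliminating its block and plot leaves {red, teal, blue}.
Block 4, plot 2: eliminating its block and plot leaves {gold, red, blue}.
Block 4, plot 3: eliminating its block and plot leaves {gold, red, teal, blue}.
Block 4, plot 5: eliminating its block and plot leaves {gold, red, teal}.
Enumerating the assignments across these blanks that avoid any block or plot repeat gives 56 completions.

56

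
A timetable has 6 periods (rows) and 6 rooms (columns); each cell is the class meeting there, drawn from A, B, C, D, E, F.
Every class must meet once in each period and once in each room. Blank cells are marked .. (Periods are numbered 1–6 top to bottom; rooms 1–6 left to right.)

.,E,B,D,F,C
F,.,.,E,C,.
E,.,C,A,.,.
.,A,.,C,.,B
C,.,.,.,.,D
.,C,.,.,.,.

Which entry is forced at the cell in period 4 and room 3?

Period 1, room 1: period 1 has {B, C, D, E, F} and room 1 has {C, E, F}, leaving only A.
Period 2, room 6: period 2 has {C, E, F} and room 6 has {B, C, D}, leaving only A.
Period 2, room 3: period 2 has {A, C, E, F} and room 3 has {B, C}, leaving only D.
Period 2, room 2: period 2 has {A, C, D, E, F} and room 2 has {A, C, E}, leaving only B.
Period 3, room 6: period 3 has {A, C, E} and room 6 has {A, B, C, D}, leaving only F.
Period 3, room 2: period 3 has {A, C, E, F} and room 2 has {A, B, C, E}, leaving only D.
Period 3, room 5: period 3 has {A, C, D, E, F} and room 5 has {C, F}, leaving only B.
Period 4, room 1: period 4 has {A, B, C} and room 1 has {A, C, E, F}, leaving only D.
Period 4, room 5: period 4 has {A, B, C, D} and room 5 has {B, C, F}, leaving only E.
Period 4 already has {A, B, C, D, E} and room 3 already has {B, C, D}, so period 4, room 3 must be F.

F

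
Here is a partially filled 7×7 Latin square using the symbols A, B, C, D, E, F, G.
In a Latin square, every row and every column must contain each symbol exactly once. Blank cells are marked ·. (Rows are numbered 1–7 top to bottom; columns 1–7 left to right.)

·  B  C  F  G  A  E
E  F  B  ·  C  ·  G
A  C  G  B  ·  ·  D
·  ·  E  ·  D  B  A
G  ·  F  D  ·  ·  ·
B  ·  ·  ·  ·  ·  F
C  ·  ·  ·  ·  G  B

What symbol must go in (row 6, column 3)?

D

Row 1, column 1: row 1 has {A, B, C, E, F, G} and column 1 has {A, B, C, E, G}, leaving only D.
Row 2, column 4: row 2 has {B, C, E, F, G} and column 4 has {B, D, F}, leaving only A.
Row 2, column 6: row 2 has {A, B, C, E, F, G} and column 6 has {A, B, G}, leaving only D.
Row 4, column 1: row 4 has {A, B, D, E} and column 1 has {A, B, C, D, E, G}, leaving only F.
Row 4, column 2: row 4 has {A, B, D, E, F} and column 2 has {B, C, F}, leaving only G.
Row 4, column 4: row 4 has {A, B, D, E, F, G} and column 4 has {A, B, D, F}, leaving only C.
Row 5, column 7: row 5 has {D, F, G} and column 7 has {A, B, D, E, F, G}, leaving only C.
Row 5, column 6: row 5 has {C, D, F, G} and column 6 has {A, B, D, G}, leaving only E.
Row 3, column 6: row 3 has {A, B, C, D, G} and column 6 has {A, B, D, E, G}, leaving only F.
Row 3, column 5: row 3 has {A, B, C, D, F, G} and column 5 has {C, D, G}, leaving only E.
Row 5, column 2: row 5 has {C, D, E, F, G} and column 2 has {B, C, F, G}, leaving only A.
Row 5, column 5: row 5 has {A, C, D, E, F, G} and column 5 has {C, D, E, G}, leaving only B.
Row 6, column 5: row 6 has {B, F} and column 5 has {B, C, D, E, G}, leaving only A.
Row 6 already has {A, B, F} and column 3 already has {B, C, E, F, G}, so row 6, column 3 must be D.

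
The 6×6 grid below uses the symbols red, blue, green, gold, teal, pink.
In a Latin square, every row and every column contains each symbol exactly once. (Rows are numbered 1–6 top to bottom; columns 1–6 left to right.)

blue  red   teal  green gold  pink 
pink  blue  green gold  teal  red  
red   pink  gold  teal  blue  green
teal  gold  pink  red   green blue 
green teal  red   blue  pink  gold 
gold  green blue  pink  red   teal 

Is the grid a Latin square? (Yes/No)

Each row is a permutation of the 6 symbols, and so is each column.

Yes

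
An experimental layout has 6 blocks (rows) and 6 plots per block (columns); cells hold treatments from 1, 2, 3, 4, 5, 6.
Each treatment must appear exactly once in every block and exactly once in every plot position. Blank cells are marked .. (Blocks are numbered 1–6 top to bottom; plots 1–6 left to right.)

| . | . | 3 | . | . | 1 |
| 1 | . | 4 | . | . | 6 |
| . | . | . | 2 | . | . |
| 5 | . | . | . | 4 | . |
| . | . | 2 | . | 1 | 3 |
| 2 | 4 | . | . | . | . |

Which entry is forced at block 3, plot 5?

Block 4, plot 6: block 4 has {4, 5} and plot 6 has {1, 3, 6}, leaving only 2.
Block 6, plot 6: block 6 has {2, 4} and plot 6 has {1, 2, 3, 6}, leaving only 5.
Block 3, plot 6: block 3 has {2} and plot 6 has {1, 2, 3, 5, 6}, leaving only 4.
Block 3, plot 5 is narrowed to {3, 5, 6}.
If it were 3, then block 5, plot 1 would be left with no valid symbol.
If it were 5, propagating the remaining blanks reaches a contradiction.
So block 3, plot 5 must be 6.

6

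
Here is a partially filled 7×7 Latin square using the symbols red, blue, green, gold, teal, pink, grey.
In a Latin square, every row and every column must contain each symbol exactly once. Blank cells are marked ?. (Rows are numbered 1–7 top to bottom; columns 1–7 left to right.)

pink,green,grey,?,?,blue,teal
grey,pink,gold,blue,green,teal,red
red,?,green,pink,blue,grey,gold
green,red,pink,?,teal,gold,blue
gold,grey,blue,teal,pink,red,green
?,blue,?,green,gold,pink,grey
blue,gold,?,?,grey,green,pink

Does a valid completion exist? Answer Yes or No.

Yes

No row or column among the givens repeats a symbol, and propagating forced cells runs into no contradiction.
One valid completion exists (for instance, pink green grey gold red blue teal / grey pink gold blue green teal red / red teal green pink blue grey gold / green red pink grey teal gold blue / gold grey blue teal pink red green / teal blue red green gold pink grey / blue gold teal red grey green pink).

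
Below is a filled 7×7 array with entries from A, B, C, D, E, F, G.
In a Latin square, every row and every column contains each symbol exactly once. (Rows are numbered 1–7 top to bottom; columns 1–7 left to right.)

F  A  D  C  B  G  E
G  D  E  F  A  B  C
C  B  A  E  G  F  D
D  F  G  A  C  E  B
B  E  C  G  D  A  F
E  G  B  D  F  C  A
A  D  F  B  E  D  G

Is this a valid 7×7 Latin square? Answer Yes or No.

No

Column 2 contains D twice (at rows 2 and 7), so it is not a permutation.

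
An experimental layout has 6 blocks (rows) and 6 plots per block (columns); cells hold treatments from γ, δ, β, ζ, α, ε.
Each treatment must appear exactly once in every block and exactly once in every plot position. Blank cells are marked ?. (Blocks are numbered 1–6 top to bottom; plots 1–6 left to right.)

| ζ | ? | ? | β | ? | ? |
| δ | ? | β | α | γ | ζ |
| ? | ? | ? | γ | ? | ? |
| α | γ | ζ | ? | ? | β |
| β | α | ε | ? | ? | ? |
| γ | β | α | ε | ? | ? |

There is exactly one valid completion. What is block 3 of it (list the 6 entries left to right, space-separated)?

ε ζ δ γ β α

Block 3, plot 1: block 3 has {γ} and plot 1 has {γ, δ, β, ζ, α}, leaving only ε.
Block 3, plot 3: block 3 has {γ, ε} and plot 3 has {β, ζ, α, ε}, leaving only δ.
Block 3, plot 2: block 3 has {γ, δ, ε} and plot 2 has {γ, β, α}, leaving only ζ.
Block 3, plot 6: block 3 has {γ, δ, ζ, ε} and plot 6 has {β, ζ}, leaving only α.
Block 3, plot 5: block 3 has {γ, δ, ζ, α, ε} and plot 5 has {γ}, leaving only β.
So block 3 reads: ε ζ δ γ β α.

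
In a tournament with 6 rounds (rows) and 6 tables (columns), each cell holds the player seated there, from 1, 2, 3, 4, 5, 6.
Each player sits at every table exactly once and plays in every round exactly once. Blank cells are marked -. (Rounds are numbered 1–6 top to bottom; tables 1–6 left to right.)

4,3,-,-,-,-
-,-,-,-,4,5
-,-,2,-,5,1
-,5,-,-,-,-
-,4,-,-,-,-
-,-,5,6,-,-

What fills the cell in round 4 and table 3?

Round 3, table 2: round 3 has {1, 2, 5} and table 2 has {3, 4, 5}, leaving only 6.
Round 3, table 1: round 3 has {1, 2, 5, 6} and table 1 has {4}, leaving only 3.
Round 3, table 4: round 3 has {1, 2, 3, 5, 6} and table 4 has {6}, leaving only 4.
Round 4, table 3 is narrowed to {1, 3, 4, 6}.
If it were 1, then round 5, table 3 would be left with no valid symbol.
If it were 3, propagating the remaining blanks reaches a contradiction.
If it were 6, then round 5, table 3 would be left with no valid symbol.
So round 4, table 3 must be 4.

4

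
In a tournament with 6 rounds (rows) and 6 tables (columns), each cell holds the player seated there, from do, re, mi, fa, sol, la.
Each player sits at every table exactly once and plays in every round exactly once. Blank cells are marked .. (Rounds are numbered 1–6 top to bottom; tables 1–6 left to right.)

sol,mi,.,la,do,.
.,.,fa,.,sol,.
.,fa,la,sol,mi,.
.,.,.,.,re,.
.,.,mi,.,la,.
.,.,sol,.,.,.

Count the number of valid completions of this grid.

Round 1, table 3: eliminating its round and table leaves {re}.
Round 1, table 6: eliminating its round and table leaves {re, fa}.
Round 2, table 1: eliminating its round and table leaves {do, re, mi, la}.
Round 2, table 2: eliminating its round and table leaves {do, re, la}.
Round 2, table 4: eliminating its round and table leaves {do, re, mi}.
Round 2, table 6: eliminating its round and table leaves {do, re, mi, la}.
Round 3, table 1: eliminating its round and table leaves {do, re}.
Round 3, table 6: eliminating its round and table leaves {do, re}.
Round 4, table 1: eliminating its round and table leaves {do, mi, fa, la}.
Round 4, table 2: eliminating its round and table leaves {do, sol, la}.
Round 4, table 3: eliminating its round and table leaves {do}.
Round 4, table 4: eliminating its round and table leaves {do, mi, fa}.
Round 4, table 6: eliminating its round and table leaves {do, mi, fa, sol, la}.
Round 5, table 1: eliminating its round and table leaves {do, re, fa}.
Round 5, table 2: eliminating its round and table leaves {do, re, sol}.
Round 5, table 4: eliminating its round and table leaves {do, re, fa}.
Round 5, table 6: eliminating its round and table leaves {do, re, fa, sol}.
Round 6, table 1: eliminating its round and table leaves {do, re, mi, fa, la}.
Round 6, table 2: eliminating its round and table leaves {do, re, la}.
Round 6, table 4: eliminating its round and table leaves {do, re, mi, fa}.
Round 6, table 5: eliminating its round and table leaves {fa}.
Round 6, table 6: eliminating its round and table leaves {do, re, mi, fa, la}.
Enumerating the assignments across these blanks that avoid any round or table repeat gives 40 completions.

40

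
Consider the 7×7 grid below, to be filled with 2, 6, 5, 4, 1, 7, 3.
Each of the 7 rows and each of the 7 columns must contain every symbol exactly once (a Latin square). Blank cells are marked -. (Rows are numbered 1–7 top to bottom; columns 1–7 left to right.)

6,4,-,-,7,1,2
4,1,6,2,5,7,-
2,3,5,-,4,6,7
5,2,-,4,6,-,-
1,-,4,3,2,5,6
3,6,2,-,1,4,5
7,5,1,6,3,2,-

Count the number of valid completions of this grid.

1

Row 1, column 3: eliminating its row and column leaves {3}.
Row 1, column 4: eliminating its row and column leaves {5}.
Row 2, column 7: eliminating its row and column leaves {3}.
Row 3, column 4: eliminating its row and column leaves {1}.
Row 4, column 3: eliminating its row and column leaves {7, 3}.
Row 4, column 6: eliminating its row and column leaves {3}.
Row 4, column 7: eliminating its row and column leaves {1, 3}.
Row 5, column 2: eliminating its row and column leaves {7}.
Row 6, column 4: eliminating its row and column leaves {7}.
Row 7, column 7: eliminating its row and column leaves {4}.
Only one assignment across all blanks avoids any row or column repeat, giving 1 completion.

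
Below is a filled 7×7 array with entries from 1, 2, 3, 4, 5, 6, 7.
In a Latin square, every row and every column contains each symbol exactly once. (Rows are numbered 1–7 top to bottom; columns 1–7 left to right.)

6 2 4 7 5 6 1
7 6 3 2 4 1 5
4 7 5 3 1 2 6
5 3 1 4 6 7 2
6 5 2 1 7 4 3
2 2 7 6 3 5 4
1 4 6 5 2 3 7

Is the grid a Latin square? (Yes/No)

No

Row 1 contains 6 twice (at columns 1 and 6); row 6 is also not a permutation.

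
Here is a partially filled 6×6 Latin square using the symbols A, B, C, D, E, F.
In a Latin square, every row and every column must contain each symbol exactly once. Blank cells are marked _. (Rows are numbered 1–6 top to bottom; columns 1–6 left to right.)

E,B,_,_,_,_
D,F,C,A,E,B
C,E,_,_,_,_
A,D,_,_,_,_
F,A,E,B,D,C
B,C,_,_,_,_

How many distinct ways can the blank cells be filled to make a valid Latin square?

16

Row 1, column 3: eliminating its row and column leaves {A, D, F}.
Row 1, column 4: eliminating its row and column leaves {C, D, F}.
Row 1, column 5: eliminating its row and column leaves {A, C, F}.
Row 1, column 6: eliminating its row and column leaves {A, D, F}.
Row 3, column 3: eliminating its row and column leaves {A, B, D, F}.
Row 3, column 4: eliminating its row and column leaves {D, F}.
Row 3, column 5: eliminating its row and column leaves {A, B, F}.
Row 3, column 6: eliminating its row and column leaves {A, D, F}.
Row 4, column 3: eliminating its row and column leaves {B, F}.
Row 4, column 4: eliminating its row and column leaves {C, E, F}.
Row 4, column 5: eliminating its row and column leaves {B, C, F}.
Row 4, column 6: eliminating its row and column leaves {E, F}.
Row 6, column 3: eliminating its row and column leaves {A, D, F}.
Row 6, column 4: eliminating its row and column leaves {D, E, F}.
Row 6, column 5: eliminating its row and column leaves {A, F}.
Row 6, column 6: eliminating its row and column leaves {A, D, E, F}.
Enumerating the assignments across these blanks that avoid any row or column repeat gives 16 completions.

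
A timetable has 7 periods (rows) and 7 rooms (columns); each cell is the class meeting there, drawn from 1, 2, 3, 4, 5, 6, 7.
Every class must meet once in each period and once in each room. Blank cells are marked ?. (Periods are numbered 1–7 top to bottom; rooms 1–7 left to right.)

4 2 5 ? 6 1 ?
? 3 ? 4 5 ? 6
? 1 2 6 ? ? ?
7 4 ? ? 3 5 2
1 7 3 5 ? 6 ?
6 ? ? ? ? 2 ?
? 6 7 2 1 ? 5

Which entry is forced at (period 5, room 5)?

2

Period 2, room 1: period 2 has {3, 4, 5, 6} and room 1 has {1, 4, 6, 7}, leaving only 2.
Period 2, room 3: period 2 has {2, 3, 4, 5, 6} and room 3 has {2, 3, 5, 7}, leaving only 1.
Period 2, room 6: period 2 has {1, 2, 3, 4, 5, 6} and room 6 has {1, 2, 5, 6}, leaving only 7.
Period 4, room 3: period 4 has {2, 3, 4, 5, 7} and room 3 has {1, 2, 3, 5, 7}, leaving only 6.
Period 4, room 4: period 4 has {2, 3, 4, 5, 6, 7} and room 4 has {2, 4, 5, 6}, leaving only 1.
Period 5, room 7: period 5 has {1, 3, 5, 6, 7} and room 7 has {2, 5, 6}, leaving only 4.
Period 5 already has {1, 3, 4, 5, 6, 7} and room 5 already has {1, 3, 5, 6}, so period 5, room 5 must be 2.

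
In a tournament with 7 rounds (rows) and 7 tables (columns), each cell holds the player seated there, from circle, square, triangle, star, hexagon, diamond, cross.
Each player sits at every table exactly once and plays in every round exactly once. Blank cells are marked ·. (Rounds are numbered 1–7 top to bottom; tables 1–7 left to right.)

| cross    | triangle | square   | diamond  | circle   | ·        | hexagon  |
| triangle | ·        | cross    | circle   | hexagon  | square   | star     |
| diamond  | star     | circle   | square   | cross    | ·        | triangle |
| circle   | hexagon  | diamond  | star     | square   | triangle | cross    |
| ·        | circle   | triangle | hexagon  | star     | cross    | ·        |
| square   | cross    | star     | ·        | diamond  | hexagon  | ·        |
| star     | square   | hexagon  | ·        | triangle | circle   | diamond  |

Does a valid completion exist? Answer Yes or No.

Round 3, table 6: round 3 together with table 6 already contain {circle, square, triangle, star, hexagon, diamond, cross} — every symbol — so nothing can go there. The grid has no valid completion.

No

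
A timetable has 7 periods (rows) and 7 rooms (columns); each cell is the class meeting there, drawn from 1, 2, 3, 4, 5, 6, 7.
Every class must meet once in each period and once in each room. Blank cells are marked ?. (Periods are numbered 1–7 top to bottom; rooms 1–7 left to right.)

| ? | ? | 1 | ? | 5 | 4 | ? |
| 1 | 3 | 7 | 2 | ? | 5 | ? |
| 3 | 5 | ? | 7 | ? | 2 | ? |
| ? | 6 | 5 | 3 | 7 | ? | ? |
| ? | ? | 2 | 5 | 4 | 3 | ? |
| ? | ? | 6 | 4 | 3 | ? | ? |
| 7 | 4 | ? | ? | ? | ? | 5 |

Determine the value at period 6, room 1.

Period 1, room 4: period 1 has {1, 4, 5} and room 4 has {2, 3, 4, 5, 7}, leaving only 6.
Period 1, room 1: period 1 has {1, 4, 5, 6} and room 1 has {1, 3, 7}, leaving only 2.
Period 6 already has {3, 4, 6} and room 1 already has {1, 2, 3, 7}, so period 6, room 1 must be 5.

5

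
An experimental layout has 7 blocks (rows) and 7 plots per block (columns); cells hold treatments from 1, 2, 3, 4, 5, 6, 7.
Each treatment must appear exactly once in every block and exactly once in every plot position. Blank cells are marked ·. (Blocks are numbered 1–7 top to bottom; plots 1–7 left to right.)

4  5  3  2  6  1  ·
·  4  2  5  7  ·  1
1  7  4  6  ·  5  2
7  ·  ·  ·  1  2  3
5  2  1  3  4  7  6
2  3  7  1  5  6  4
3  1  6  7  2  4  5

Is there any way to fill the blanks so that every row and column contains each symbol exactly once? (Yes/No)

No block or plot among the givens repeats a symbol, and propagating forced cells runs into no contradiction.
One valid completion exists (for instance, 4 5 3 2 6 1 7 / 6 4 2 5 7 3 1 / 1 7 4 6 3 5 2 / 7 6 5 4 1 2 3 / 5 2 1 3 4 7 6 / 2 3 7 1 5 6 4 / 3 1 6 7 2 4 5).

Yes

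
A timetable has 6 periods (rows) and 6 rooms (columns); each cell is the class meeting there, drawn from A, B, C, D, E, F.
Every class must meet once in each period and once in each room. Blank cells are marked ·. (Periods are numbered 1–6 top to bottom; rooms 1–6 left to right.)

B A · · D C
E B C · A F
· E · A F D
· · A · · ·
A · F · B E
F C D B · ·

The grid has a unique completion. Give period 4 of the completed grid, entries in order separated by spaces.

D F A E C B

Period 4, room 6: period 4 has {A} and room 6 has {C, D, E, F}, leaving only B.
Period 1, room 3: period 1 has {A, B, C, D} and room 3 has {A, C, D, F}, leaving only E.
Period 1, room 4: period 1 has {A, B, C, D, E} and room 4 has {A, B}, leaving only F.
Period 2, room 4: period 2 has {A, B, C, E, F} and room 4 has {A, B, F}, leaving only D.
Period 3, room 1: period 3 has {A, D, E, F} and room 1 has {A, B, E, F}, leaving only C.
Period 4, room 1: period 4 has {A, B} and room 1 has {A, B, C, E, F}, leaving only D.
Period 4, room 2: period 4 has {A, B, D} and room 2 has {A, B, C, E}, leaving only F.
Period 3, room 3: period 3 has {A, C, D, E, F} and room 3 has {A, C, D, E, F}, leaving only B.
Period 5, room 2: period 5 has {A, B, E, F} and room 2 has {A, B, C, E, F}, leaving only D.
Period 5, room 4: period 5 has {A, B, D, E, F} and room 4 has {A, B, D, F}, leaving only C.
Period 4, room 4: period 4 has {A, B, D, F} and room 4 has {A, B, C, D, F}, leaving only E.
Period 4, room 5: period 4 has {A, B, D, E, F} and room 5 has {A, B, D, F}, leaving only C.
So period 4 reads: D F A E C B.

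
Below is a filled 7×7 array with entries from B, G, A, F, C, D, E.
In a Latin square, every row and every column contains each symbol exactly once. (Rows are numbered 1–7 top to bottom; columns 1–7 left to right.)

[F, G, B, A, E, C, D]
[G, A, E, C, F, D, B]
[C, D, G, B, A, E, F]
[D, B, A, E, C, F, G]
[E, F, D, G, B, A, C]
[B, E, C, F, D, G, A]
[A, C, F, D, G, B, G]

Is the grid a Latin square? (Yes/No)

Row 7 contains G twice (at columns 5 and 7), so it is not a permutation.

No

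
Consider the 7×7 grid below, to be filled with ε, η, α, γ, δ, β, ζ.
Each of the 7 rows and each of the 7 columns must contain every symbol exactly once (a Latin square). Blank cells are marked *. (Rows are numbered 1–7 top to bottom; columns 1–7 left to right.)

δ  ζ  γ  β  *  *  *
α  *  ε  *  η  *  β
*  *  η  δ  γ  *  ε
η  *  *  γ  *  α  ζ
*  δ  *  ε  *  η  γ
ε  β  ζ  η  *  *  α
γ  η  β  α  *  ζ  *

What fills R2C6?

Row 1, column 6: row 1 has {γ, δ, β, ζ} and column 6 has {η, α, ζ}, leaving only ε.
Row 1, column 5: row 1 has {ε, γ, δ, β, ζ} and column 5 has {η, γ}, leaving only α.
Row 1, column 7: row 1 has {ε, α, γ, δ, β, ζ} and column 7 has {ε, α, γ, β, ζ}, leaving only η.
Row 2, column 2: row 2 has {ε, η, α, β} and column 2 has {η, δ, β, ζ}, leaving only γ.
Row 2 already has {ε, η, α, γ, β} and column 6 already has {ε, η, α, ζ}, so row 2, column 6 must be δ.

δ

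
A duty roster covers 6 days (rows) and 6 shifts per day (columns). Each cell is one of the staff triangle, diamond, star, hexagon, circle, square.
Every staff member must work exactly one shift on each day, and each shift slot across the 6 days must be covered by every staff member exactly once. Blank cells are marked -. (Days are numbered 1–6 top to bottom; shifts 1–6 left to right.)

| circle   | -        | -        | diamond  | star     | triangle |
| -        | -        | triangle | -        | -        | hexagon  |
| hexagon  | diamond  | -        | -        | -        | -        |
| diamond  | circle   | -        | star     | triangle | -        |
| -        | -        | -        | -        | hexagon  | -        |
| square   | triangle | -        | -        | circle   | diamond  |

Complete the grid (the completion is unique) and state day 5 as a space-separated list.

Day 2, shift 1: day 2 has {triangle, hexagon} and shift 1 has {diamond, hexagon, circle, square}, leaving only star.
Day 5, shift 1: day 5 has {hexagon} and shift 1 has {diamond, star, hexagon, circle, square}, leaving only triangle.
Day 2, shift 2: day 2 has {triangle, star, hexagon} and shift 2 has {triangle, diamond, circle}, leaving only square.
Day 5, shift 2: day 5 has {triangle, hexagon} and shift 2 has {triangle, diamond, circle, square}, leaving only star.
Day 1, shift 2: day 1 has {triangle, diamond, star, circle} and shift 2 has {triangle, diamond, star, circle, square}, leaving only hexagon.
Day 1, shift 3: day 1 has {triangle, diamond, star, hexagon, circle} and shift 3 has {triangle}, leaving only square.
Day 2, shift 4: day 2 has {triangle, star, hexagon, square} and shift 4 has {diamond, star}, leaving only circle.
Day 5, shift 4: day 5 has {triangle, star, hexagon} and shift 4 has {diamond, star, circle}, leaving only square.
Day 5, shift 6: day 5 has {triangle, star, hexagon, square} and shift 6 has {triangle, diamond, hexagon}, leaving only circle.
Day 5, shift 3: day 5 has {triangle, star, hexagon, circle, square} and shift 3 has {triangle, square}, leaving only diamond.
So day 5 reads: triangle star diamond square hexagon circle.

triangle star diamond square hexagon circle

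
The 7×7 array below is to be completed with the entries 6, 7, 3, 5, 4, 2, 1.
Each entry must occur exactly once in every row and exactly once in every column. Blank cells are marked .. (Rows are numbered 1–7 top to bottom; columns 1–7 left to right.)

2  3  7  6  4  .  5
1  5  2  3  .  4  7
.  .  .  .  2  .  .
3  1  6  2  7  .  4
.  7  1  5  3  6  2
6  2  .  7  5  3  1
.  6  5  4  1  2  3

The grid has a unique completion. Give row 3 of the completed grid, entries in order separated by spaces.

Row 3, column 2: row 3 has {2} and column 2 has {6, 7, 3, 5, 2, 1}, leaving only 4.
Row 3, column 3: row 3 has {4, 2} and column 3 has {6, 7, 5, 2, 1}, leaving only 3.
Row 3, column 4: row 3 has {3, 4, 2} and column 4 has {6, 7, 3, 5, 4, 2}, leaving only 1.
Row 3, column 7: row 3 has {3, 4, 2, 1} and column 7 has {7, 3, 5, 4, 2, 1}, leaving only 6.
Row 1, column 6: row 1 has {6, 7, 3, 5, 4, 2} and column 6 has {6, 3, 4, 2}, leaving only 1.
Row 2, column 5: row 2 has {7, 3, 5, 4, 2, 1} and column 5 has {7, 3, 5, 4, 2, 1}, leaving only 6.
Row 4, column 6: row 4 has {6, 7, 3, 4, 2, 1} and column 6 has {6, 3, 4, 2, 1}, leaving only 5.
Row 3, column 6: row 3 has {6, 3, 4, 2, 1} and column 6 has {6, 3, 5, 4, 2, 1}, leaving only 7.
Row 3, column 1: row 3 has {6, 7, 3, 4, 2, 1} and column 1 has {6, 3, 2, 1}, leaving only 5.
So row 3 reads: 5 4 3 1 2 7 6.

5 4 3 1 2 7 6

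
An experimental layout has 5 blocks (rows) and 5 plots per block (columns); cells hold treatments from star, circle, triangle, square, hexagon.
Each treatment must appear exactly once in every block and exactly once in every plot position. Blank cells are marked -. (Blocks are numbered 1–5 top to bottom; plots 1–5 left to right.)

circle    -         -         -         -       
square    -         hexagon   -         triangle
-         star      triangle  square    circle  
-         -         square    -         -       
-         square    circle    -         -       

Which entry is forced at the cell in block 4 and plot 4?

circle

Block 1, plot 3: block 1 has {circle} and plot 3 has {circle, triangle, square, hexagon}, leaving only star.
Block 2, plot 2: block 2 has {triangle, square, hexagon} and plot 2 has {star, square}, leaving only circle.
Block 2, plot 4: block 2 has {circle, triangle, square, hexagon} and plot 4 has {square}, leaving only star.
Block 3, plot 1: block 3 has {star, circle, triangle, square} and plot 1 has {circle, square}, leaving only hexagon.
Block 4, plot 4 is narrowed to {circle, triangle, hexagon}.
If it were triangle, then block 5, plot 4 would be left with no valid symbol.
If it were hexagon, then block 5, plot 4 would be left with no valid symbol.
So block 4, plot 4 must be circle.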